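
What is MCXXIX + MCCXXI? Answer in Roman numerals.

MCXXIX = 1129
MCCXXI = 1221
1129 + 1221 = 2350

MMCCCL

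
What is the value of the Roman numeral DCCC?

DCCC: D=500, C=100, C=100, C=100
500 + 100 + 100 + 100 = 800

800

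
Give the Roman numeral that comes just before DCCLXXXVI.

DCCLXXXVI = 786; previous is 785

DCCLXXXV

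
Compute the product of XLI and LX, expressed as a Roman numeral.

XLI = 41
LX = 60
41 × 60 = 2460

MMCDLX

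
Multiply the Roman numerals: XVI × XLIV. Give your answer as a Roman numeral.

XVI = 16
XLIV = 44
16 × 44 = 704

DCCIV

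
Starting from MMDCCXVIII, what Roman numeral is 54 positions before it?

MMDCCXVIII = 2718
2718 - 54 = 2664

MMDCLXIV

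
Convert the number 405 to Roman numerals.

Convert 405 to Roman numerals:
  405 contains 1×400 (CD)
  5 contains 1×5 (V)

CDV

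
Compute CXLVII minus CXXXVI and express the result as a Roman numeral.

CXLVII = 147
CXXXVI = 136
147 - 136 = 11

XI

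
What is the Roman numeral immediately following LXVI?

LXVI = 66; next is 67

LXVII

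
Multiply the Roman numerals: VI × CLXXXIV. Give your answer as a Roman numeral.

VI = 6
CLXXXIV = 184
6 × 184 = 1104

MCIV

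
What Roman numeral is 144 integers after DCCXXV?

DCCXXV = 725
725 + 144 = 869

DCCCLXIX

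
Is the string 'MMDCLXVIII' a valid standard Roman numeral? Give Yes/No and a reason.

'MMDCLXVIII': Check the rules: uses only the symbols I, V, X, L, C, D, M; no symbol is repeated more than three times in a row; V, L and D each appear at most once; no smaller symbol precedes a larger one (values never increase from left to right). Value: M (1000) + M (1000) + D (500) + C (100) + L (50) + X (10) + V (5) + I (1) + I (1) + I (1) = 2668. So it is a valid standard Roman numeral.

Yes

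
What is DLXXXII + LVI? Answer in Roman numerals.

DLXXXII = 582
LVI = 56
582 + 56 = 638

DCXXXVIII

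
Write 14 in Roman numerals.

Convert 14 to Roman numerals:
  14 contains 1×10 (X)
  4 contains 1×4 (IV)

XIV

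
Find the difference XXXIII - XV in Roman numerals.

XXXIII = 33
XV = 15
33 - 15 = 18

XVIII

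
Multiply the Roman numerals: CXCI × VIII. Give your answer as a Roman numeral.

CXCI = 191
VIII = 8
191 × 8 = 1528

MDXXVIII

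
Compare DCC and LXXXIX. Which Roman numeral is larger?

DCC = 700
LXXXIX = 89
700 is larger

DCC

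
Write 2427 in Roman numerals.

Convert 2427 to Roman numerals:
  2427 contains 2×1000 (MM)
  427 contains 1×400 (CD)
  27 contains 2×10 (XX)
  7 contains 1×5 (V)
  2 contains 2×1 (II)

MMCDXXVII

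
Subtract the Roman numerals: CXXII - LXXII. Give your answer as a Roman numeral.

CXXII = 122
LXXII = 72
122 - 72 = 50

L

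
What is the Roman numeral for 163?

Convert 163 to Roman numerals:
  163 contains 1×100 (C)
  63 contains 1×50 (L)
  13 contains 1×10 (X)
  3 contains 3×1 (III)

CLXIII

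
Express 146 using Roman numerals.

Convert 146 to Roman numerals:
  146 contains 1×100 (C)
  46 contains 1×40 (XL)
  6 contains 1×5 (V)
  1 contains 1×1 (I)

CXLVI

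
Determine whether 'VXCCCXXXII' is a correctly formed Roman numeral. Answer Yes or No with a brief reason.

'VXCCCXXXII': Invalid subtractive combination: VX

No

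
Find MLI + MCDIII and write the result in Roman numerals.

MLI = 1051
MCDIII = 1403
1051 + 1403 = 2454

MMCDLIV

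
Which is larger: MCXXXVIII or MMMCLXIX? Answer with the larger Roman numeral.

MCXXXVIII = 1138
MMMCLXIX = 3169
3169 is larger

MMMCLXIX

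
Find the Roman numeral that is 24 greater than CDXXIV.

CDXXIV = 424
424 + 24 = 448

CDXLVIII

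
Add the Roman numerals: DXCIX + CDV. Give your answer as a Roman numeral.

DXCIX = 599
CDV = 405
599 + 405 = 1004

MIV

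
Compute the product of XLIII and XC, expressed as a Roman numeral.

XLIII = 43
XC = 90
43 × 90 = 3870

MMMDCCCLXX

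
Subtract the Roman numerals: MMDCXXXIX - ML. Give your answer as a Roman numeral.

MMDCXXXIX = 2639
ML = 1050
2639 - 1050 = 1589

MDLXXXIX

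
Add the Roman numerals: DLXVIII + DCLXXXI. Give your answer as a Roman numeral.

DLXVIII = 568
DCLXXXI = 681
568 + 681 = 1249

MCCXLIX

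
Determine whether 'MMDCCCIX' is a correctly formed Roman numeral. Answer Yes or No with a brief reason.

'MMDCCCIX': Check the rules: uses only the symbols I, V, X, L, C, D, M; no symbol is repeated more than three times in a row; V, L and D each appear at most once; the only place a smaller symbol precedes a larger one is the allowed subtractive pair IX, the symbol right after such a pair (if any) is smaller than the pair's first symbol, and otherwise the values never increase from left to right. Value: M (1000) + M (1000) + D (500) + C (100) + C (100) + C (100) + IX (9) = 2809. So it is a valid standard Roman numeral.

Yes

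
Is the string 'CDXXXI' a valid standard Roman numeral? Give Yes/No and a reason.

'CDXXXI': Check the rules: uses only the symbols I, V, X, L, C, D, M; no symbol is repeated more than three times in a row; V, L and D each appear at most once; the only place a smaller symbol precedes a larger one is the allowed subtractive pair CD, the symbol right after such a pair (if any) is smaller than the pair's first symbol, and otherwise the values never increase from left to right. Value: CD (400) + X (10) + X (10) + X (10) + I (1) = 431. So it is a valid standard Roman numeral.

Yes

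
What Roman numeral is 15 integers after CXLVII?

CXLVII = 147
147 + 15 = 162

CLXII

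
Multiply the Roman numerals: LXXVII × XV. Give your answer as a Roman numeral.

LXXVII = 77
XV = 15
77 × 15 = 1155

MCLV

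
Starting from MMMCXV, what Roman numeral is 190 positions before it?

MMMCXV = 3115
3115 - 190 = 2925

MMCMXXV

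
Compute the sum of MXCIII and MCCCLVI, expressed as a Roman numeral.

MXCIII = 1093
MCCCLVI = 1356
1093 + 1356 = 2449

MMCDXLIX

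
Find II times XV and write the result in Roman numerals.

II = 2
XV = 15
2 × 15 = 30

XXX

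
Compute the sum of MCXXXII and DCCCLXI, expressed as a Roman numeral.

MCXXXII = 1132
DCCCLXI = 861
1132 + 861 = 1993

MCMXCIII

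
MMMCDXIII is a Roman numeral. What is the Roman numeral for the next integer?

MMMCDXIII = 3413; next is 3414

MMMCDXIV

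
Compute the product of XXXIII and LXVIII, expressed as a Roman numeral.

XXXIII = 33
LXVIII = 68
33 × 68 = 2244

MMCCXLIV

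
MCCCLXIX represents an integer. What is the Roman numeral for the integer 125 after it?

MCCCLXIX = 1369
1369 + 125 = 1494

MCDXCIV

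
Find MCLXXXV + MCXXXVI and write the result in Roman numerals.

MCLXXXV = 1185
MCXXXVI = 1136
1185 + 1136 = 2321

MMCCCXXI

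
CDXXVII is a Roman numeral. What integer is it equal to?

CDXXVII: CD=400, X=10, X=10, V=5, I=1, I=1
400 + 10 + 10 + 5 + 1 + 1 = 427

427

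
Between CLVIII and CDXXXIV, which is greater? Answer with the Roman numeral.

CLVIII = 158
CDXXXIV = 434
434 is larger

CDXXXIV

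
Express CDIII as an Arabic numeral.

CDIII: CD=400, I=1, I=1, I=1
400 + 1 + 1 + 1 = 403

403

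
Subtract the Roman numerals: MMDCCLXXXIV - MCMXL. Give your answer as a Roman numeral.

MMDCCLXXXIV = 2784
MCMXL = 1940
2784 - 1940 = 844

DCCCXLIV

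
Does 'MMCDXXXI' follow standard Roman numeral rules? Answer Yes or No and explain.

'MMCDXXXI': Check the rules: uses only the symbols I, V, X, L, C, D, M; no symbol is repeated more than three times in a row; V, L and D each appear at most once; the only place a smaller symbol precedes a larger one is the allowed subtractive pair CD, the symbol right after such a pair (if any) is smaller than the pair's first symbol, and otherwise the values never increase from left to right. Value: M (1000) + M (1000) + CD (400) + X (10) + X (10) + X (10) + I (1) = 2431. So it is a valid standard Roman numeral.

Yes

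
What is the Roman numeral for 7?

Convert 7 to Roman numerals:
  7 contains 1×5 (V)
  2 contains 2×1 (II)

VII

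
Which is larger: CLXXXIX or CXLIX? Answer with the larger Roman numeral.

CLXXXIX = 189
CXLIX = 149
189 is larger

CLXXXIX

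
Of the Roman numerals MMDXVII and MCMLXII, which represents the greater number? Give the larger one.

MMDXVII = 2517
MCMLXII = 1962
2517 is larger

MMDXVII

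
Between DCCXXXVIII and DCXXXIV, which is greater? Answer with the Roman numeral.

DCCXXXVIII = 738
DCXXXIV = 634
738 is larger

DCCXXXVIII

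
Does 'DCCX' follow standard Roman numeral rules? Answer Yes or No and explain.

'DCCX': Check the rules: uses only the symbols I, V, X, L, C, D, M; no symbol is repeated more than three times in a row; V, L and D each appear at most once; no smaller symbol precedes a larger one (values never increase from left to right). Value: D (500) + C (100) + C (100) + X (10) = 710. So it is a valid standard Roman numeral.

Yes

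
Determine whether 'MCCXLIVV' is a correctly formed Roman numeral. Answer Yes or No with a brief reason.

'MCCXLIVV': V should not appear more than once

No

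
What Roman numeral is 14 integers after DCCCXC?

DCCCXC = 890
890 + 14 = 904

CMIV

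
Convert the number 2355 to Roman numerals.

Convert 2355 to Roman numerals:
  2355 contains 2×1000 (MM)
  355 contains 3×100 (CCC)
  55 contains 1×50 (L)
  5 contains 1×5 (V)

MMCCCLV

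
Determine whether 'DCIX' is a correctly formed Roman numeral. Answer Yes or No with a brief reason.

'DCIX': Check the rules: uses only the symbols I, V, X, L, C, D, M; no symbol is repeated more than three times in a row; V, L and D each appear at most once; the only place a smaller symbol precedes a larger one is the allowed subtractive pair IX, the symbol right after such a pair (if any) is smaller than the pair's first symbol, and otherwise the values never increase from left to right. Value: D (500) + C (100) + IX (9) = 609. So it is a valid standard Roman numeral.

Yes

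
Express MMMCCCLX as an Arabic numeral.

MMMCCCLX: M=1000, M=1000, M=1000, C=100, C=100, C=100, L=50, X=10
1000 + 1000 + 1000 + 100 + 100 + 100 + 50 + 10 = 3360

3360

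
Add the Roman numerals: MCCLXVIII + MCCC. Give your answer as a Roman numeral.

MCCLXVIII = 1268
MCCC = 1300
1268 + 1300 = 2568

MMDLXVIII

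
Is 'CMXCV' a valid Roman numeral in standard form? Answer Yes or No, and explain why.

'CMXCV': Check the rules: uses only the symbols I, V, X, L, C, D, M; no symbol is repeated more than three times in a row; V, L and D each appear at most once; the only places a smaller symbol precedes a larger one are the allowed subtractive pairs CM, XC, the symbol right after such a pair (if any) is smaller than the pair's first symbol, and otherwise the values never increase from left to right. Value: CM (900) + XC (90) + V (5) = 995. So it is a valid standard Roman numeral.

Yes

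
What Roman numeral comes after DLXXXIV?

DLXXXIV = 584; next is 585

DLXXXV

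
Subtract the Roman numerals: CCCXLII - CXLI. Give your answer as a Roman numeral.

CCCXLII = 342
CXLI = 141
342 - 141 = 201

CCI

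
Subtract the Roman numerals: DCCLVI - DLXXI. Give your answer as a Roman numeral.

DCCLVI = 756
DLXXI = 571
756 - 571 = 185

CLXXXV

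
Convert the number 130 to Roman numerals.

Convert 130 to Roman numerals:
  130 contains 1×100 (C)
  30 contains 3×10 (XXX)

CXXX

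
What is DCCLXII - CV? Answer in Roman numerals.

DCCLXII = 762
CV = 105
762 - 105 = 657

DCLVII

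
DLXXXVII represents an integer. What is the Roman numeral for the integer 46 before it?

DLXXXVII = 587
587 - 46 = 541

DXLI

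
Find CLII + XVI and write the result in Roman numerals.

CLII = 152
XVI = 16
152 + 16 = 168

CLXVIII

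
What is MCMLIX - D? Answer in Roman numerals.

MCMLIX = 1959
D = 500
1959 - 500 = 1459

MCDLIX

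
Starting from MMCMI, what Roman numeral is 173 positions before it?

MMCMI = 2901
2901 - 173 = 2728

MMDCCXXVIII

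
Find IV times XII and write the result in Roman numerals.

IV = 4
XII = 12
4 × 12 = 48

XLVIII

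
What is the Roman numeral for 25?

Convert 25 to Roman numerals:
  25 contains 2×10 (XX)
  5 contains 1×5 (V)

XXV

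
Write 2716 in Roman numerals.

Convert 2716 to Roman numerals:
  2716 contains 2×1000 (MM)
  716 contains 1×500 (D)
  216 contains 2×100 (CC)
  16 contains 1×10 (X)
  6 contains 1×5 (V)
  1 contains 1×1 (I)

MMDCCXVI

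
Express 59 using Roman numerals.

Convert 59 to Roman numerals:
  59 contains 1×50 (L)
  9 contains 1×9 (IX)

LIX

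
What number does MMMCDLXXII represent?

MMMCDLXXII: M=1000, M=1000, M=1000, CD=400, L=50, X=10, X=10, I=1, I=1
1000 + 1000 + 1000 + 400 + 50 + 10 + 10 + 1 + 1 = 3472

3472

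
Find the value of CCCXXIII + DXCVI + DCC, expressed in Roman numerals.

CCCXXIII = 323, DXCVI = 596, DCC = 700
323 + 596 = 919
919 + 700 = 1619

MDCXIX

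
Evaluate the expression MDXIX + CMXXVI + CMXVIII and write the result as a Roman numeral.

MDXIX = 1519, CMXXVI = 926, CMXVIII = 918
1519 + 926 = 2445
2445 + 918 = 3363

MMMCCCLXIII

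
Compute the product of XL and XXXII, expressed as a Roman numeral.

XL = 40
XXXII = 32
40 × 32 = 1280

MCCLXXX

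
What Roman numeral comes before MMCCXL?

MMCCXL = 2240; previous is 2239

MMCCXXXIX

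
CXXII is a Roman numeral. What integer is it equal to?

CXXII: C=100, X=10, X=10, I=1, I=1
100 + 10 + 10 + 1 + 1 = 122

122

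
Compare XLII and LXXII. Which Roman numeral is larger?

XLII = 42
LXXII = 72
72 is larger

LXXII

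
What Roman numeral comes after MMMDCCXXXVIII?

MMMDCCXXXVIII = 3738; next is 3739

MMMDCCXXXIX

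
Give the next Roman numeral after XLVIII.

XLVIII = 48; next is 49

XLIX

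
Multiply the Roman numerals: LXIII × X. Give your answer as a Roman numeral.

LXIII = 63
X = 10
63 × 10 = 630

DCXXX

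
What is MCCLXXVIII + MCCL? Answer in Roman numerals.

MCCLXXVIII = 1278
MCCL = 1250
1278 + 1250 = 2528

MMDXXVIII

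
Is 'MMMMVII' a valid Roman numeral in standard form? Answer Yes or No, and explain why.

'MMMMVII': More than 3 consecutive M's

No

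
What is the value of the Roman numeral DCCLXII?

DCCLXII: D=500, C=100, C=100, L=50, X=10, I=1, I=1
500 + 100 + 100 + 50 + 10 + 1 + 1 = 762

762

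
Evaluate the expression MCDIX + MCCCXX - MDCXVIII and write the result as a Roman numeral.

MCDIX = 1409, MCCCXX = 1320, MDCXVIII = 1618
1409 + 1320 = 2729
2729 - 1618 = 1111

MCXI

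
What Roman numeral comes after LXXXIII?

LXXXIII = 83; next is 84

LXXXIV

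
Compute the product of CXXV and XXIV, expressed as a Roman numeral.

CXXV = 125
XXIV = 24
125 × 24 = 3000

MMM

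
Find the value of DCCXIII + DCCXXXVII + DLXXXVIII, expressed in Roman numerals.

DCCXIII = 713, DCCXXXVII = 737, DLXXXVIII = 588
713 + 737 = 1450
1450 + 588 = 2038

MMXXXVIII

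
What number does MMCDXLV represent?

MMCDXLV: M=1000, M=1000, CD=400, XL=40, V=5
1000 + 1000 + 400 + 40 + 5 = 2445

2445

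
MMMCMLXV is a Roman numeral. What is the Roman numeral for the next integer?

MMMCMLXV = 3965, so the next integer is 3965 + 1 = 3966

MMMCMLXVI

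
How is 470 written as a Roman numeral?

Convert 470 to Roman numerals:
  470 contains 1×400 (CD)
  70 contains 1×50 (L)
  20 contains 2×10 (XX)

CDLXX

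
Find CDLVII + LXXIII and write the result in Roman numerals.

CDLVII = 457
LXXIII = 73
457 + 73 = 530

DXXX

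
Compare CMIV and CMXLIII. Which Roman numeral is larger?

CMIV = 904
CMXLIII = 943
943 is larger

CMXLIII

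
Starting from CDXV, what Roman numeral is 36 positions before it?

CDXV = 415
415 - 36 = 379

CCCLXXIX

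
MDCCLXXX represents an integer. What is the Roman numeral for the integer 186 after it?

MDCCLXXX = 1780
1780 + 186 = 1966

MCMLXVI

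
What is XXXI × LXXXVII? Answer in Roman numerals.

XXXI = 31
LXXXVII = 87
31 × 87 = 2697

MMDCXCVII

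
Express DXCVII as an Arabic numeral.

DXCVII: D=500, XC=90, V=5, I=1, I=1
500 + 90 + 5 + 1 + 1 = 597

597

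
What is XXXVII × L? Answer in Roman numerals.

XXXVII = 37
L = 50
37 × 50 = 1850

MDCCCL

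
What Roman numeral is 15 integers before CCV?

CCV = 205
205 - 15 = 190

CXC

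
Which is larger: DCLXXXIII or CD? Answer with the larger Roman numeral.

DCLXXXIII = 683
CD = 400
683 is larger

DCLXXXIII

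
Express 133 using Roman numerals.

Convert 133 to Roman numerals:
  133 contains 1×100 (C)
  33 contains 3×10 (XXX)
  3 contains 3×1 (III)

CXXXIII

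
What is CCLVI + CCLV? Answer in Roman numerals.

CCLVI = 256
CCLV = 255
256 + 255 = 511

DXI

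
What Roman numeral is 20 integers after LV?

LV = 55
55 + 20 = 75

LXXV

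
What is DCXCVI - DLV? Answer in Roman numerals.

DCXCVI = 696
DLV = 555
696 - 555 = 141

CXLI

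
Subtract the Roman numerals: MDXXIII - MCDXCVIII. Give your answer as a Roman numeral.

MDXXIII = 1523
MCDXCVIII = 1498
1523 - 1498 = 25

XXV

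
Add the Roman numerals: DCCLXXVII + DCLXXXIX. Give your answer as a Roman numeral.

DCCLXXVII = 777
DCLXXXIX = 689
777 + 689 = 1466

MCDLXVI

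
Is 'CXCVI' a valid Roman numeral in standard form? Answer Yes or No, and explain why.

'CXCVI': Check the rules: uses only the symbols I, V, X, L, C, D, M; no symbol is repeated more than three times in a row; V, L and D each appear at most once; the only place a smaller symbol precedes a larger one is the allowed subtractive pair XC, the symbol right after such a pair (if any) is smaller than the pair's first symbol, and otherwise the values never increase from left to right. Value: C (100) + XC (90) + V (5) + I (1) = 196. So it is a valid standard Roman numeral.

Yes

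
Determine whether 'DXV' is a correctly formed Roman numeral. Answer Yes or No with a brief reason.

'DXV': Check the rules: uses only the symbols I, V, X, L, C, D, M; no symbol is repeated more than three times in a row; V, L and D each appear at most once; no smaller symbol precedes a larger one (values never increase from left to right). Value: D (500) + X (10) + V (5) = 515. So it is a valid standard Roman numeral.

Yes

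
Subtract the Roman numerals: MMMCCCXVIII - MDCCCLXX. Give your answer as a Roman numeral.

MMMCCCXVIII = 3318
MDCCCLXX = 1870
3318 - 1870 = 1448

MCDXLVIII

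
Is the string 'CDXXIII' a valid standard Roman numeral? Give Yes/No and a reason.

'CDXXIII': Check the rules: uses only the symbols I, V, X, L, C, D, M; no symbol is repeated more than three times in a row; V, L and D each appear at most once; the only place a smaller symbol precedes a larger one is the allowed subtractive pair CD, the symbol right after such a pair (if any) is smaller than the pair's first symbol, and otherwise the values never increase from left to right. Value: CD (400) + X (10) + X (10) + I (1) + I (1) + I (1) = 423. So it is a valid standard Roman numeral.

Yes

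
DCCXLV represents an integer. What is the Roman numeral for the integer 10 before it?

DCCXLV = 745
745 - 10 = 735

DCCXXXV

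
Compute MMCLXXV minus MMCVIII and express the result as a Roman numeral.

MMCLXXV = 2175
MMCVIII = 2108
2175 - 2108 = 67

LXVII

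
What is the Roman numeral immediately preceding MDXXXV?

MDXXXV = 1535, so the previous integer is 1535 - 1 = 1534

MDXXXIV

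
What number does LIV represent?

LIV: L=50, IV=4
50 + 4 = 54

54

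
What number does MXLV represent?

MXLV: M=1000, XL=40, V=5
1000 + 40 + 5 = 1045

1045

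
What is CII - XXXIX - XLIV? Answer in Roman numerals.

CII = 102, XXXIX = 39, XLIV = 44
102 - 39 = 63
63 - 44 = 19

XIX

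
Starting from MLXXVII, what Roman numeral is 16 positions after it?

MLXXVII = 1077
1077 + 16 = 1093

MXCIII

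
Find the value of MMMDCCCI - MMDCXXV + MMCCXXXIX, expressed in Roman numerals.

MMMDCCCI = 3801, MMDCXXV = 2625, MMCCXXXIX = 2239
3801 - 2625 = 1176
1176 + 2239 = 3415

MMMCDXV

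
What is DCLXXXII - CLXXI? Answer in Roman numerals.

DCLXXXII = 682
CLXXI = 171
682 - 171 = 511

DXI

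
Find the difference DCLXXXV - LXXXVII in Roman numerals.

DCLXXXV = 685
LXXXVII = 87
685 - 87 = 598

DXCVIII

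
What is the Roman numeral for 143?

Convert 143 to Roman numerals:
  143 contains 1×100 (C)
  43 contains 1×40 (XL)
  3 contains 3×1 (III)

CXLIII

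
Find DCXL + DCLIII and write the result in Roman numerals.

DCXL = 640
DCLIII = 653
640 + 653 = 1293

MCCXCIII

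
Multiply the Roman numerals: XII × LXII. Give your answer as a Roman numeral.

XII = 12
LXII = 62
12 × 62 = 744

DCCXLIV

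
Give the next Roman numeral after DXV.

DXV = 515; next is 516

DXVI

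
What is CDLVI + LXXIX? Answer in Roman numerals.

CDLVI = 456
LXXIX = 79
456 + 79 = 535

DXXXV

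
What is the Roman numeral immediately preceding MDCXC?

MDCXC = 1690, so the previous integer is 1690 - 1 = 1689

MDCLXXXIX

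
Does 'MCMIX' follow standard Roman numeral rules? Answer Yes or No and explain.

'MCMIX': Check the rules: uses only the symbols I, V, X, L, C, D, M; no symbol is repeated more than three times in a row; V, L and D each appear at most once; the only places a smaller symbol precedes a larger one are the allowed subtractive pairs CM, IX, the symbol right after such a pair (if any) is smaller than the pair's first symbol, and otherwise the values never increase from left to right. Value: M (1000) + CM (900) + IX (9) = 1909. So it is a valid standard Roman numeral.

Yes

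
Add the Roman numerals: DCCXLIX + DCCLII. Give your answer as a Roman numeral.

DCCXLIX = 749
DCCLII = 752
749 + 752 = 1501

MDI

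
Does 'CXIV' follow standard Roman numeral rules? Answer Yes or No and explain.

'CXIV': Check the rules: uses only the symbols I, V, X, L, C, D, M; no symbol is repeated more than three times in a row; V, L and D each appear at most once; the only place a smaller symbol precedes a larger one is the allowed subtractive pair IV, the symbol right after such a pair (if any) is smaller than the pair's first symbol, and otherwise the values never increase from left to right. Value: C (100) + X (10) + IV (4) = 114. So it is a valid standard Roman numeral.

Yes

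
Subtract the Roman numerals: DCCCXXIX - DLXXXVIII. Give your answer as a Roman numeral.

DCCCXXIX = 829
DLXXXVIII = 588
829 - 588 = 241

CCXLI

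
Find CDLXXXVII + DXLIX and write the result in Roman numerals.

CDLXXXVII = 487
DXLIX = 549
487 + 549 = 1036

MXXXVI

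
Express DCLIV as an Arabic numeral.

DCLIV: D=500, C=100, L=50, IV=4
500 + 100 + 50 + 4 = 654

654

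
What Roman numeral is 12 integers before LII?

LII = 52
52 - 12 = 40

XL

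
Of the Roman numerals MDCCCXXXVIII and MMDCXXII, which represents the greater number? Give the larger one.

MDCCCXXXVIII = 1838
MMDCXXII = 2622
2622 is larger

MMDCXXII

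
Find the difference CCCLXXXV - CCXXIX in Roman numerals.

CCCLXXXV = 385
CCXXIX = 229
385 - 229 = 156

CLVI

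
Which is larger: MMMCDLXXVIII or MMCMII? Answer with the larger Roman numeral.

MMMCDLXXVIII = 3478
MMCMII = 2902
3478 is larger

MMMCDLXXVIII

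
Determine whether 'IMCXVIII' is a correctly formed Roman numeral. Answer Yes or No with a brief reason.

'IMCXVIII': Invalid subtractive combination: IM

No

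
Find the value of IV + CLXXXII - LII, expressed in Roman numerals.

IV = 4, CLXXXII = 182, LII = 52
4 + 182 = 186
186 - 52 = 134

CXXXIV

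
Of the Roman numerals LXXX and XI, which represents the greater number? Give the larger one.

LXXX = 80
XI = 11
80 is larger

LXXX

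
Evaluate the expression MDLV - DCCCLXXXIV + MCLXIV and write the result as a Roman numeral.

MDLV = 1555, DCCCLXXXIV = 884, MCLXIV = 1164
1555 - 884 = 671
671 + 1164 = 1835

MDCCCXXXV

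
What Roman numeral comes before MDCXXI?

MDCXXI = 1621; previous is 1620

MDCXX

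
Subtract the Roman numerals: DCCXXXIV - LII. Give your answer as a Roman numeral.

DCCXXXIV = 734
LII = 52
734 - 52 = 682

DCLXXXII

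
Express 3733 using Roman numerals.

Convert 3733 to Roman numerals:
  3733 contains 3×1000 (MMM)
  733 contains 1×500 (D)
  233 contains 2×100 (CC)
  33 contains 3×10 (XXX)
  3 contains 3×1 (III)

MMMDCCXXXIII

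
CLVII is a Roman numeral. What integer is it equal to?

CLVII: C=100, L=50, V=5, I=1, I=1
100 + 50 + 5 + 1 + 1 = 157

157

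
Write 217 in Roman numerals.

Convert 217 to Roman numerals:
  217 contains 2×100 (CC)
  17 contains 1×10 (X)
  7 contains 1×5 (V)
  2 contains 2×1 (II)

CCXVII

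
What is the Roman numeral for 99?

Convert 99 to Roman numerals:
  99 contains 1×90 (XC)
  9 contains 1×9 (IX)

XCIX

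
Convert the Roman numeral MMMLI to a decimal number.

MMMLI: M=1000, M=1000, M=1000, L=50, I=1
1000 + 1000 + 1000 + 50 + 1 = 3051

3051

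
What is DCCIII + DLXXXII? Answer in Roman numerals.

DCCIII = 703
DLXXXII = 582
703 + 582 = 1285

MCCLXXXV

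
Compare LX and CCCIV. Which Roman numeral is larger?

LX = 60
CCCIV = 304
304 is larger

CCCIV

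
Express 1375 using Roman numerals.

Convert 1375 to Roman numerals:
  1375 contains 1×1000 (M)
  375 contains 3×100 (CCC)
  75 contains 1×50 (L)
  25 contains 2×10 (XX)
  5 contains 1×5 (V)

MCCCLXXV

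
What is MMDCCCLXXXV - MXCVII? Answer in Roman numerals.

MMDCCCLXXXV = 2885
MXCVII = 1097
2885 - 1097 = 1788

MDCCLXXXVIII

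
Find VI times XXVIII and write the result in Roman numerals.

VI = 6
XXVIII = 28
6 × 28 = 168

CLXVIII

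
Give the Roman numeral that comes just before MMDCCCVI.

MMDCCCVI = 2806, so the previous integer is 2806 - 1 = 2805

MMDCCCV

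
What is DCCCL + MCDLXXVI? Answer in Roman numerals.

DCCCL = 850
MCDLXXVI = 1476
850 + 1476 = 2326

MMCCCXXVI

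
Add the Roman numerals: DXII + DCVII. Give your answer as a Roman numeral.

DXII = 512
DCVII = 607
512 + 607 = 1119

MCXIX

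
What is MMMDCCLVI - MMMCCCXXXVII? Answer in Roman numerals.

MMMDCCLVI = 3756
MMMCCCXXXVII = 3337
3756 - 3337 = 419

CDXIX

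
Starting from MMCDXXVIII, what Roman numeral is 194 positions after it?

MMCDXXVIII = 2428
2428 + 194 = 2622

MMDCXXII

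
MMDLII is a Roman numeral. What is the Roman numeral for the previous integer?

MMDLII = 2552, so the previous integer is 2552 - 1 = 2551

MMDLI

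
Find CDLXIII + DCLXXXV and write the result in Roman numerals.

CDLXIII = 463
DCLXXXV = 685
463 + 685 = 1148

MCXLVIII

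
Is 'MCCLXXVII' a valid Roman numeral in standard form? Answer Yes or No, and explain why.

'MCCLXXVII': Check the rules: uses only the symbols I, V, X, L, C, D, M; no symbol is repeated more than three times in a row; V, L and D each appear at most once; no smaller symbol precedes a larger one (values never increase from left to right). Value: M (1000) + C (100) + C (100) + L (50) + X (10) + X (10) + V (5) + I (1) + I (1) = 1277. So it is a valid standard Roman numeral.

Yes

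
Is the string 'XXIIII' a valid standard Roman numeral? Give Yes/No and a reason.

'XXIIII': More than 3 consecutive I's

No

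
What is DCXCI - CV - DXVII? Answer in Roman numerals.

DCXCI = 691, CV = 105, DXVII = 517
691 - 105 = 586
586 - 517 = 69

LXIX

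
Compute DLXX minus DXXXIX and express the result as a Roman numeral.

DLXX = 570
DXXXIX = 539
570 - 539 = 31

XXXI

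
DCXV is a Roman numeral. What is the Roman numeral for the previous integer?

DCXV = 615, so the previous integer is 615 - 1 = 614

DCXIV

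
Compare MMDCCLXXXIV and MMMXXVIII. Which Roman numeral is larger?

MMDCCLXXXIV = 2784
MMMXXVIII = 3028
3028 is larger

MMMXXVIII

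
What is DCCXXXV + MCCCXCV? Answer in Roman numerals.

DCCXXXV = 735
MCCCXCV = 1395
735 + 1395 = 2130

MMCXXX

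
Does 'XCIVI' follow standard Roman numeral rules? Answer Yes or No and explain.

'XCIVI': I cannot come right after the subtractive pair IV: once I is subtracted in IV, the next symbol must be smaller than I

No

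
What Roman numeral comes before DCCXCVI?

DCCXCVI = 796; previous is 795

DCCXCV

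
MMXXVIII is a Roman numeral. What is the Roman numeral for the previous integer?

MMXXVIII = 2028; previous is 2027

MMXXVII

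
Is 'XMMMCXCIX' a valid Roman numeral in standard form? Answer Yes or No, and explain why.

'XMMMCXCIX': Invalid subtractive combination: XM

No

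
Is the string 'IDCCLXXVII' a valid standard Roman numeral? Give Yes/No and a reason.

'IDCCLXXVII': Invalid subtractive combination: ID

No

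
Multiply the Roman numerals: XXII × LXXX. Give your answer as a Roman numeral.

XXII = 22
LXXX = 80
22 × 80 = 1760

MDCCLX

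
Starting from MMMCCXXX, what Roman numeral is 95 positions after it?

MMMCCXXX = 3230
3230 + 95 = 3325

MMMCCCXXV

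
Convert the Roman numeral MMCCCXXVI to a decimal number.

MMCCCXXVI: M=1000, M=1000, C=100, C=100, C=100, X=10, X=10, V=5, I=1
1000 + 1000 + 100 + 100 + 100 + 10 + 10 + 5 + 1 = 2326

2326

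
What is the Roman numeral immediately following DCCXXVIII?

DCCXXVIII = 728, so the next integer is 728 + 1 = 729

DCCXXIX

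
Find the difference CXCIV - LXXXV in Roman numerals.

CXCIV = 194
LXXXV = 85
194 - 85 = 109

CIX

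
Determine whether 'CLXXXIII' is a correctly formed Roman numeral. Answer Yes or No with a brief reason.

'CLXXXIII': Check the rules: uses only the symbols I, V, X, L, C, D, M; no symbol is repeated more than three times in a row; V, L and D each appear at most once; no smaller symbol precedes a larger one (values never increase from left to right). Value: C (100) + L (50) + X (10) + X (10) + X (10) + I (1) + I (1) + I (1) = 183. So it is a valid standard Roman numeral.

Yes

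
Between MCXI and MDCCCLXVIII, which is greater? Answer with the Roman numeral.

MCXI = 1111
MDCCCLXVIII = 1868
1868 is larger

MDCCCLXVIII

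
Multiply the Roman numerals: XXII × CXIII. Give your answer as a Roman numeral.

XXII = 22
CXIII = 113
22 × 113 = 2486

MMCDLXXXVI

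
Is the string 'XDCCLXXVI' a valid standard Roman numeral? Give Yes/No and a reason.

'XDCCLXXVI': Invalid subtractive combination: XD

No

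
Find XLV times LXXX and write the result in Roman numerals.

XLV = 45
LXXX = 80
45 × 80 = 3600

MMMDC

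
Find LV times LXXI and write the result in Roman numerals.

LV = 55
LXXI = 71
55 × 71 = 3905

MMMCMV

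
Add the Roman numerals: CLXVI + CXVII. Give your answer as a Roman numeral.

CLXVI = 166
CXVII = 117
166 + 117 = 283

CCLXXXIII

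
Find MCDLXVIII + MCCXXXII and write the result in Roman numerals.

MCDLXVIII = 1468
MCCXXXII = 1232
1468 + 1232 = 2700

MMDCC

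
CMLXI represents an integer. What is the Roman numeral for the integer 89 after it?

CMLXI = 961
961 + 89 = 1050

ML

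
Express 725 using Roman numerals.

Convert 725 to Roman numerals:
  725 contains 1×500 (D)
  225 contains 2×100 (CC)
  25 contains 2×10 (XX)
  5 contains 1×5 (V)

DCCXXV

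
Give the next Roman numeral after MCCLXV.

MCCLXV = 1265, so the next integer is 1265 + 1 = 1266

MCCLXVI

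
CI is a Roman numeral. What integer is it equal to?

CI: C=100, I=1
100 + 1 = 101

101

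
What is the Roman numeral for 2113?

Convert 2113 to Roman numerals:
  2113 contains 2×1000 (MM)
  113 contains 1×100 (C)
  13 contains 1×10 (X)
  3 contains 3×1 (III)

MMCXIII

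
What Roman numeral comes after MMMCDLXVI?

MMMCDLXVI = 3466; next is 3467

MMMCDLXVII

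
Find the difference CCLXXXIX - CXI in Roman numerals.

CCLXXXIX = 289
CXI = 111
289 - 111 = 178

CLXXVIII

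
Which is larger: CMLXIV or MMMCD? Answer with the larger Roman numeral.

CMLXIV = 964
MMMCD = 3400
3400 is larger

MMMCD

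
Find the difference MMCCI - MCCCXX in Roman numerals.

MMCCI = 2201
MCCCXX = 1320
2201 - 1320 = 881

DCCCLXXXI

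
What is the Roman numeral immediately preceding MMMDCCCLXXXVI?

MMMDCCCLXXXVI = 3886; previous is 3885

MMMDCCCLXXXV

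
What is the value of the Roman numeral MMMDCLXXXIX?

MMMDCLXXXIX: M=1000, M=1000, M=1000, D=500, C=100, L=50, X=10, X=10, X=10, IX=9
1000 + 1000 + 1000 + 500 + 100 + 50 + 10 + 10 + 10 + 9 = 3689

3689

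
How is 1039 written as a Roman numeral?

Convert 1039 to Roman numerals:
  1039 contains 1×1000 (M)
  39 contains 3×10 (XXX)
  9 contains 1×9 (IX)

MXXXIX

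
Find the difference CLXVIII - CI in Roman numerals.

CLXVIII = 168
CI = 101
168 - 101 = 67

LXVII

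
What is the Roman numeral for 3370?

Convert 3370 to Roman numerals:
  3370 contains 3×1000 (MMM)
  370 contains 3×100 (CCC)
  70 contains 1×50 (L)
  20 contains 2×10 (XX)

MMMCCCLXX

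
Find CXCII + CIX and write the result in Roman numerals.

CXCII = 192
CIX = 109
192 + 109 = 301

CCCI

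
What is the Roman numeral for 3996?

Convert 3996 to Roman numerals:
  3996 contains 3×1000 (MMM)
  996 contains 1×900 (CM)
  96 contains 1×90 (XC)
  6 contains 1×5 (V)
  1 contains 1×1 (I)

MMMCMXCVI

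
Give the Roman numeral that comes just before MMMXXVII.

MMMXXVII = 3027, so the previous integer is 3027 - 1 = 3026

MMMXXVI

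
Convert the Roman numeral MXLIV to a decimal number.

MXLIV: M=1000, XL=40, IV=4
1000 + 40 + 4 = 1044

1044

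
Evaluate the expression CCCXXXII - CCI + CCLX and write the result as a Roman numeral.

CCCXXXII = 332, CCI = 201, CCLX = 260
332 - 201 = 131
131 + 260 = 391

CCCXCI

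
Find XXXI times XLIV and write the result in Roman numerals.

XXXI = 31
XLIV = 44
31 × 44 = 1364

MCCCLXIV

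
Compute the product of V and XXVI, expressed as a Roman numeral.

V = 5
XXVI = 26
5 × 26 = 130

CXXX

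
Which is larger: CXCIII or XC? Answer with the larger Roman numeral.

CXCIII = 193
XC = 90
193 is larger

CXCIII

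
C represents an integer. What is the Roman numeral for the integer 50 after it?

C = 100
100 + 50 = 150

CL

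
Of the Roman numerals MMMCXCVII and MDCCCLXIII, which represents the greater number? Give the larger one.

MMMCXCVII = 3197
MDCCCLXIII = 1863
3197 is larger

MMMCXCVII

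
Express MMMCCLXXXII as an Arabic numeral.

MMMCCLXXXII: M=1000, M=1000, M=1000, C=100, C=100, L=50, X=10, X=10, X=10, I=1, I=1
1000 + 1000 + 1000 + 100 + 100 + 50 + 10 + 10 + 10 + 1 + 1 = 3282

3282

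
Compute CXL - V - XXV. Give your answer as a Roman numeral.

CXL = 140, V = 5, XXV = 25
140 - 5 = 135
135 - 25 = 110

CX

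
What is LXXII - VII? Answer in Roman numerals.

LXXII = 72
VII = 7
72 - 7 = 65

LXV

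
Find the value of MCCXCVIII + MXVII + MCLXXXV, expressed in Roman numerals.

MCCXCVIII = 1298, MXVII = 1017, MCLXXXV = 1185
1298 + 1017 = 2315
2315 + 1185 = 3500

MMMD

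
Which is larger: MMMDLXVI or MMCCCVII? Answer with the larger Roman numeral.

MMMDLXVI = 3566
MMCCCVII = 2307
3566 is larger

MMMDLXVI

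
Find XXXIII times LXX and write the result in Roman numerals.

XXXIII = 33
LXX = 70
33 × 70 = 2310

MMCCCX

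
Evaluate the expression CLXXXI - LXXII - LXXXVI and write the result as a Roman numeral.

CLXXXI = 181, LXXII = 72, LXXXVI = 86
181 - 72 = 109
109 - 86 = 23

XXIII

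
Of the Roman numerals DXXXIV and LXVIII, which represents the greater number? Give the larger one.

DXXXIV = 534
LXVIII = 68
534 is larger

DXXXIV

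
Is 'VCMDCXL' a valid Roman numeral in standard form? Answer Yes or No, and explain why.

'VCMDCXL': Invalid subtractive combination: VC

No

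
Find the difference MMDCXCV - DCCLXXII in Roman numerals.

MMDCXCV = 2695
DCCLXXII = 772
2695 - 772 = 1923

MCMXXIII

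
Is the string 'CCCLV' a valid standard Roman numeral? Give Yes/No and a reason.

'CCCLV': Check the rules: uses only the symbols I, V, X, L, C, D, M; no symbol is repeated more than three times in a row; V, L and D each appear at most once; no smaller symbol precedes a larger one (values never increase from left to right). Value: C (100) + C (100) + C (100) + L (50) + V (5) = 355. So it is a valid standard Roman numeral.

Yes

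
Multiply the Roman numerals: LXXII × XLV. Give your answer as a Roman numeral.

LXXII = 72
XLV = 45
72 × 45 = 3240

MMMCCXL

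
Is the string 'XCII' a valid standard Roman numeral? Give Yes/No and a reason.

'XCII': Check the rules: uses only the symbols I, V, X, L, C, D, M; no symbol is repeated more than three times in a row; V, L and D each appear at most once; the only place a smaller symbol precedes a larger one is the allowed subtractive pair XC, the symbol right after such a pair (if any) is smaller than the pair's first symbol, and otherwise the values never increase from left to right. Value: XC (90) + I (1) + I (1) = 92. So it is a valid standard Roman numeral.

Yes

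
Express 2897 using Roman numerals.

Convert 2897 to Roman numerals:
  2897 contains 2×1000 (MM)
  897 contains 1×500 (D)
  397 contains 3×100 (CCC)
  97 contains 1×90 (XC)
  7 contains 1×5 (V)
  2 contains 2×1 (II)

MMDCCCXCVII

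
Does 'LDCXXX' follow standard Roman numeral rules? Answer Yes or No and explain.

'LDCXXX': Invalid subtractive combination: LD

No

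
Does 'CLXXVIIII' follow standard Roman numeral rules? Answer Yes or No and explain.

'CLXXVIIII': More than 3 consecutive I's

No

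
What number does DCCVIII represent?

DCCVIII: D=500, C=100, C=100, V=5, I=1, I=1, I=1
500 + 100 + 100 + 5 + 1 + 1 + 1 = 708

708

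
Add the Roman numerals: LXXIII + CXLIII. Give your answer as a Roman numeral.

LXXIII = 73
CXLIII = 143
73 + 143 = 216

CCXVI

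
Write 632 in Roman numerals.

Convert 632 to Roman numerals:
  632 contains 1×500 (D)
  132 contains 1×100 (C)
  32 contains 3×10 (XXX)
  2 contains 2×1 (II)

DCXXXII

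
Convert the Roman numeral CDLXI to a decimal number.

CDLXI: CD=400, L=50, X=10, I=1
400 + 50 + 10 + 1 = 461

461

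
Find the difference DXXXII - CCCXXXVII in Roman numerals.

DXXXII = 532
CCCXXXVII = 337
532 - 337 = 195

CXCV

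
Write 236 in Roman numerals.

Convert 236 to Roman numerals:
  236 contains 2×100 (CC)
  36 contains 3×10 (XXX)
  6 contains 1×5 (V)
  1 contains 1×1 (I)

CCXXXVI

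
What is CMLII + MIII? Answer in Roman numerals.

CMLII = 952
MIII = 1003
952 + 1003 = 1955

MCMLV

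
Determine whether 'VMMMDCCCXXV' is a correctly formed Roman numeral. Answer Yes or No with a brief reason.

'VMMMDCCCXXV': V should not appear more than once

No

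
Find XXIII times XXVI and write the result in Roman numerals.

XXIII = 23
XXVI = 26
23 × 26 = 598

DXCVIII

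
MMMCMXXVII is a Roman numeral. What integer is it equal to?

MMMCMXXVII: M=1000, M=1000, M=1000, CM=900, X=10, X=10, V=5, I=1, I=1
1000 + 1000 + 1000 + 900 + 10 + 10 + 5 + 1 + 1 = 3927

3927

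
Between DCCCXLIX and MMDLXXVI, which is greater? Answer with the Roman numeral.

DCCCXLIX = 849
MMDLXXVI = 2576
2576 is larger

MMDLXXVI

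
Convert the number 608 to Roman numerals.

Convert 608 to Roman numerals:
  608 contains 1×500 (D)
  108 contains 1×100 (C)
  8 contains 1×5 (V)
  3 contains 3×1 (III)

DCVIII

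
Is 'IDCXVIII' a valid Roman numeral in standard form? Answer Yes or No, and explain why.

'IDCXVIII': Invalid subtractive combination: ID

No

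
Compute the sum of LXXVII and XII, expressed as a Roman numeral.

LXXVII = 77
XII = 12
77 + 12 = 89

LXXXIX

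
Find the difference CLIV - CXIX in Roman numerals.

CLIV = 154
CXIX = 119
154 - 119 = 35

XXXV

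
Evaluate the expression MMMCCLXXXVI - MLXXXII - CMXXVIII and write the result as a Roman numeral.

MMMCCLXXXVI = 3286, MLXXXII = 1082, CMXXVIII = 928
3286 - 1082 = 2204
2204 - 928 = 1276

MCCLXXVI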